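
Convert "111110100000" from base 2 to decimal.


Input: "111110100000" in base 2
Positional expansion:
  Digit '1' (value 1) x 2^11 = 2048
  Digit '1' (value 1) x 2^10 = 1024
  Digit '1' (value 1) x 2^9 = 512
  Digit '1' (value 1) x 2^8 = 256
  Digit '1' (value 1) x 2^7 = 128
  Digit '0' (value 0) x 2^6 = 0
  Digit '1' (value 1) x 2^5 = 32
  Digit '0' (value 0) x 2^4 = 0
  Digit '0' (value 0) x 2^3 = 0
  Digit '0' (value 0) x 2^2 = 0
  Digit '0' (value 0) x 2^1 = 0
  Digit '0' (value 0) x 2^0 = 0
Sum = 4000

4000


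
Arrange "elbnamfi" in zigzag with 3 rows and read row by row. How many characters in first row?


Zigzag "elbnamfi" into 3 rows:
Placing characters:
  'e' => row 0
  'l' => row 1
  'b' => row 2
  'n' => row 1
  'a' => row 0
  'm' => row 1
  'f' => row 2
  'i' => row 1
Rows:
  Row 0: "ea"
  Row 1: "lnmi"
  Row 2: "bf"
First row length: 2

2


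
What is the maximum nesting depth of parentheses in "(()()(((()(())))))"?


Input: "(()()(((()(())))))"
Tracking depth:
  Position 0 '(': depth becomes 1
  Position 1 '(': depth becomes 2
  Position 2 ')': depth becomes 1
  Position 3 '(': depth becomes 2
  Position 4 ')': depth becomes 1
  Position 5 '(': depth becomes 2
  Position 6 '(': depth becomes 3
  Position 7 '(': depth becomes 4
  Position 8 '(': depth becomes 5
  Position 9 ')': depth becomes 4
  Position 10 '(': depth becomes 5
  Position 11 '(': depth becomes 6
  Position 12 ')': depth becomes 5
  Position 13 ')': depth becomes 4
  Position 14 ')': depth becomes 3
  Position 15 ')': depth becomes 2
  Position 16 ')': depth becomes 1
  Position 17 ')': depth becomes 0
Maximum depth reached: 6

6


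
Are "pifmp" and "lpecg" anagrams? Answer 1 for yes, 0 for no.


Strings: "pifmp", "lpecg"
Sorted first:  fimpp
Sorted second: ceglp
Differ at position 0: 'f' vs 'c' => not anagrams

0


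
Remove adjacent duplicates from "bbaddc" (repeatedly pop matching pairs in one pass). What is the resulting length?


Input: bbaddc
Stack-based adjacent duplicate removal:
  Read 'b': push. Stack: b
  Read 'b': matches stack top 'b' => pop. Stack: (empty)
  Read 'a': push. Stack: a
  Read 'd': push. Stack: ad
  Read 'd': matches stack top 'd' => pop. Stack: a
  Read 'c': push. Stack: ac
Final stack: "ac" (length 2)

2


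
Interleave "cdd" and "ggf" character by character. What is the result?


Interleaving "cdd" and "ggf":
  Position 0: 'c' from first, 'g' from second => "cg"
  Position 1: 'd' from first, 'g' from second => "dg"
  Position 2: 'd' from first, 'f' from second => "df"
Result: cgdgdf

cgdgdf


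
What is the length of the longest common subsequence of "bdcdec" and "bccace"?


LCS of "bdcdec" and "bccace"
DP table:
           b    c    c    a    c    e
      0    0    0    0    0    0    0
  b   0    1    1    1    1    1    1
  d   0    1    1    1    1    1    1
  c   0    1    2    2    2    2    2
  d   0    1    2    2    2    2    2
  e   0    1    2    2    2    2    3
  c   0    1    2    3    3    3    3
LCS length = dp[6][6] = 3

3


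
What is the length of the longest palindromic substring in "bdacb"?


Input: "bdacb"
Checking substrings for palindromes:
  No multi-char palindromic substrings found
Longest palindromic substring: "b" with length 1

1


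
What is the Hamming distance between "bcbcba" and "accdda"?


Comparing "bcbcba" and "accdda" position by position:
  Position 0: 'b' vs 'a' => differ
  Position 1: 'c' vs 'c' => same
  Position 2: 'b' vs 'c' => differ
  Position 3: 'c' vs 'd' => differ
  Position 4: 'b' vs 'd' => differ
  Position 5: 'a' vs 'a' => same
Total differences (Hamming distance): 4

4


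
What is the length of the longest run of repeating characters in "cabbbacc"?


Input: "cabbbacc"
Scanning for longest run:
  Position 1 ('a'): new char, reset run to 1
  Position 2 ('b'): new char, reset run to 1
  Position 3 ('b'): continues run of 'b', length=2
  Position 4 ('b'): continues run of 'b', length=3
  Position 5 ('a'): new char, reset run to 1
  Position 6 ('c'): new char, reset run to 1
  Position 7 ('c'): continues run of 'c', length=2
Longest run: 'b' with length 3

3


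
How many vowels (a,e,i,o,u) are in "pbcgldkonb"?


Input: pbcgldkonb
Checking each character:
  'p' at position 0: consonant
  'b' at position 1: consonant
  'c' at position 2: consonant
  'g' at position 3: consonant
  'l' at position 4: consonant
  'd' at position 5: consonant
  'k' at position 6: consonant
  'o' at position 7: vowel (running total: 1)
  'n' at position 8: consonant
  'b' at position 9: consonant
Total vowels: 1

1


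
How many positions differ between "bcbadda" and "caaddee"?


Comparing "bcbadda" and "caaddee" position by position:
  Position 0: 'b' vs 'c' => DIFFER
  Position 1: 'c' vs 'a' => DIFFER
  Position 2: 'b' vs 'a' => DIFFER
  Position 3: 'a' vs 'd' => DIFFER
  Position 4: 'd' vs 'd' => same
  Position 5: 'd' vs 'e' => DIFFER
  Position 6: 'a' vs 'e' => DIFFER
Positions that differ: 6

6


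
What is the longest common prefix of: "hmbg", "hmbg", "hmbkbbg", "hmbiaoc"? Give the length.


Words: hmbg, hmbg, hmbkbbg, hmbiaoc
  Position 0: all 'h' => match
  Position 1: all 'm' => match
  Position 2: all 'b' => match
  Position 3: ('g', 'g', 'k', 'i') => mismatch, stop
LCP = "hmb" (length 3)

3


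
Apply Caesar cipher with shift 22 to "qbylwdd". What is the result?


Caesar cipher: shift "qbylwdd" by 22
  'q' (pos 16) + 22 = pos 12 = 'm'
  'b' (pos 1) + 22 = pos 23 = 'x'
  'y' (pos 24) + 22 = pos 20 = 'u'
  'l' (pos 11) + 22 = pos 7 = 'h'
  'w' (pos 22) + 22 = pos 18 = 's'
  'd' (pos 3) + 22 = pos 25 = 'z'
  'd' (pos 3) + 22 = pos 25 = 'z'
Result: mxuhszz

mxuhszz


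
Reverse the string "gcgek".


Input: gcgek
Reading characters right to left:
  Position 4: 'k'
  Position 3: 'e'
  Position 2: 'g'
  Position 1: 'c'
  Position 0: 'g'
Reversed: kegcg

kegcg


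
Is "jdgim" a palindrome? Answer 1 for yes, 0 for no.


Input: jdgim
Reversed: migdj
  Compare pos 0 ('j') with pos 4 ('m'): MISMATCH
  Compare pos 1 ('d') with pos 3 ('i'): MISMATCH
Result: not a palindrome

0


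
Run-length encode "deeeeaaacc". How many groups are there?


Input: deeeeaaacc
Scanning for consecutive runs:
  Group 1: 'd' x 1 (positions 0-0)
  Group 2: 'e' x 4 (positions 1-4)
  Group 3: 'a' x 3 (positions 5-7)
  Group 4: 'c' x 2 (positions 8-9)
Total groups: 4

4


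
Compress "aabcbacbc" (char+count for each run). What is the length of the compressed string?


Input: aabcbacbc
Runs:
  'a' x 2 => "a2"
  'b' x 1 => "b1"
  'c' x 1 => "c1"
  'b' x 1 => "b1"
  'a' x 1 => "a1"
  'c' x 1 => "c1"
  'b' x 1 => "b1"
  'c' x 1 => "c1"
Compressed: "a2b1c1b1a1c1b1c1"
Compressed length: 16

16


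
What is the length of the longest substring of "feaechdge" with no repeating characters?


Input: "feaechdge"
Sliding window (track last position of each char):
  Position 0 ('f'): window [0,0] length 1 -- new best
  Position 1 ('e'): window [0,1] length 2 -- new best
  Position 2 ('a'): window [0,2] length 3 -- new best
  Position 3 ('e'): repeat (last at 1), move window start to 2
  Position 3 ('e'): window [2,3] length 2
  Position 4 ('c'): window [2,4] length 3
  Position 5 ('h'): window [2,5] length 4 -- new best
  Position 6 ('d'): window [2,6] length 5 -- new best
  Position 7 ('g'): window [2,7] length 6 -- new best
  Position 8 ('e'): repeat (last at 3), move window start to 4
  Position 8 ('e'): window [4,8] length 5
Longest substring with no repeats: "aechdg" with length 6

6


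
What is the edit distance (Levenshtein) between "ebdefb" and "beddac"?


Computing edit distance: "ebdefb" -> "beddac"
DP table:
           b    e    d    d    a    c
      0    1    2    3    4    5    6
  e   1    1    1    2    3    4    5
  b   2    1    2    2    3    4    5
  d   3    2    2    2    2    3    4
  e   4    3    2    3    3    3    4
  f   5    4    3    3    4    4    4
  b   6    5    4    4    4    5    5
Edit distance = dp[6][6] = 5

5


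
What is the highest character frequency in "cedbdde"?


Input: cedbdde
Character counts:
  'b': 1
  'c': 1
  'd': 3
  'e': 2
Maximum frequency: 3

3


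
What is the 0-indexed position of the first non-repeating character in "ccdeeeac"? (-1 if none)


Input: ccdeeeac
Character frequencies:
  'a': 1
  'c': 3
  'd': 1
  'e': 3
Scanning left to right for freq == 1:
  Position 0 ('c'): freq=3, skip
  Position 1 ('c'): freq=3, skip
  Position 2 ('d'): unique! => answer = 2

2


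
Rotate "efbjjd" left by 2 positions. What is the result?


Input: "efbjjd", rotate left by 2
First 2 characters: "ef"
Remaining characters: "bjjd"
Concatenate remaining + first: "bjjd" + "ef" = "bjjdef"

bjjdef


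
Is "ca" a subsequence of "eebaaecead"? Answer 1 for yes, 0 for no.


Check if "ca" is a subsequence of "eebaaecead"
Greedy scan:
  Position 0 ('e'): no match needed
  Position 1 ('e'): no match needed
  Position 2 ('b'): no match needed
  Position 3 ('a'): no match needed
  Position 4 ('a'): no match needed
  Position 5 ('e'): no match needed
  Position 6 ('c'): matches sub[0] = 'c'
  Position 7 ('e'): no match needed
  Position 8 ('a'): matches sub[1] = 'a'
  Position 9 ('d'): no match needed
All 2 characters matched => is a subsequence

1


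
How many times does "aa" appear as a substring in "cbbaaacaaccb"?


Searching for "aa" in "cbbaaacaaccb"
Scanning each position:
  Position 0: "cb" => no
  Position 1: "bb" => no
  Position 2: "ba" => no
  Position 3: "aa" => MATCH
  Position 4: "aa" => MATCH
  Position 5: "ac" => no
  Position 6: "ca" => no
  Position 7: "aa" => MATCH
  Position 8: "ac" => no
  Position 9: "cc" => no
  Position 10: "cb" => no
Total occurrences: 3

3


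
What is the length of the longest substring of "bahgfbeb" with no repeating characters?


Input: "bahgfbeb"
Sliding window (track last position of each char):
  Position 0 ('b'): window [0,0] length 1 -- new best
  Position 1 ('a'): window [0,1] length 2 -- new best
  Position 2 ('h'): window [0,2] length 3 -- new best
  Position 3 ('g'): window [0,3] length 4 -- new best
  Position 4 ('f'): window [0,4] length 5 -- new best
  Position 5 ('b'): repeat (last at 0), move window start to 1
  Position 5 ('b'): window [1,5] length 5
  Position 6 ('e'): window [1,6] length 6 -- new best
  Position 7 ('b'): repeat (last at 5), move window start to 6
  Position 7 ('b'): window [6,7] length 2
Longest substring with no repeats: "ahgfbe" with length 6

6


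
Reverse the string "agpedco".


Input: agpedco
Reading characters right to left:
  Position 6: 'o'
  Position 5: 'c'
  Position 4: 'd'
  Position 3: 'e'
  Position 2: 'p'
  Position 1: 'g'
  Position 0: 'a'
Reversed: ocdepga

ocdepga


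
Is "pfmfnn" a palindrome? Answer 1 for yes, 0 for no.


Input: pfmfnn
Reversed: nnfmfp
  Compare pos 0 ('p') with pos 5 ('n'): MISMATCH
  Compare pos 1 ('f') with pos 4 ('n'): MISMATCH
  Compare pos 2 ('m') with pos 3 ('f'): MISMATCH
Result: not a palindrome

0


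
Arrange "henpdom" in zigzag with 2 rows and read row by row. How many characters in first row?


Zigzag "henpdom" into 2 rows:
Placing characters:
  'h' => row 0
  'e' => row 1
  'n' => row 0
  'p' => row 1
  'd' => row 0
  'o' => row 1
  'm' => row 0
Rows:
  Row 0: "hndm"
  Row 1: "epo"
First row length: 4

4


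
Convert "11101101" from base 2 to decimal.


Input: "11101101" in base 2
Positional expansion:
  Digit '1' (value 1) x 2^7 = 128
  Digit '1' (value 1) x 2^6 = 64
  Digit '1' (value 1) x 2^5 = 32
  Digit '0' (value 0) x 2^4 = 0
  Digit '1' (value 1) x 2^3 = 8
  Digit '1' (value 1) x 2^2 = 4
  Digit '0' (value 0) x 2^1 = 0
  Digit '1' (value 1) x 2^0 = 1
Sum = 237

237


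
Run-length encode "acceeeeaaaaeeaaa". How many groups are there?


Input: acceeeeaaaaeeaaa
Scanning for consecutive runs:
  Group 1: 'a' x 1 (positions 0-0)
  Group 2: 'c' x 2 (positions 1-2)
  Group 3: 'e' x 4 (positions 3-6)
  Group 4: 'a' x 4 (positions 7-10)
  Group 5: 'e' x 2 (positions 11-12)
  Group 6: 'a' x 3 (positions 13-15)
Total groups: 6

6


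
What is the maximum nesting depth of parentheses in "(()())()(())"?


Input: "(()())()(())"
Tracking depth:
  Position 0 '(': depth becomes 1
  Position 1 '(': depth becomes 2
  Position 2 ')': depth becomes 1
  Position 3 '(': depth becomes 2
  Position 4 ')': depth becomes 1
  Position 5 ')': depth becomes 0
  Position 6 '(': depth becomes 1
  Position 7 ')': depth becomes 0
  Position 8 '(': depth becomes 1
  Position 9 '(': depth becomes 2
  Position 10 ')': depth becomes 1
  Position 11 ')': depth becomes 0
Maximum depth reached: 2

2


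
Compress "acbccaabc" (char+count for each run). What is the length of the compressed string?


Input: acbccaabc
Runs:
  'a' x 1 => "a1"
  'c' x 1 => "c1"
  'b' x 1 => "b1"
  'c' x 2 => "c2"
  'a' x 2 => "a2"
  'b' x 1 => "b1"
  'c' x 1 => "c1"
Compressed: "a1c1b1c2a2b1c1"
Compressed length: 14

14


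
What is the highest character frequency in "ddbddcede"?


Input: ddbddcede
Character counts:
  'b': 1
  'c': 1
  'd': 5
  'e': 2
Maximum frequency: 5

5


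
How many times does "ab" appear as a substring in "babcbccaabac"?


Searching for "ab" in "babcbccaabac"
Scanning each position:
  Position 0: "ba" => no
  Position 1: "ab" => MATCH
  Position 2: "bc" => no
  Position 3: "cb" => no
  Position 4: "bc" => no
  Position 5: "cc" => no
  Position 6: "ca" => no
  Position 7: "aa" => no
  Position 8: "ab" => MATCH
  Position 9: "ba" => no
  Position 10: "ac" => no
Total occurrences: 2

2


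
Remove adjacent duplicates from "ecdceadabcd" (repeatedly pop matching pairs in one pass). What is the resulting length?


Input: ecdceadabcd
Stack-based adjacent duplicate removal:
  Read 'e': push. Stack: e
  Read 'c': push. Stack: ec
  Read 'd': push. Stack: ecd
  Read 'c': push. Stack: ecdc
  Read 'e': push. Stack: ecdce
  Read 'a': push. Stack: ecdcea
  Read 'd': push. Stack: ecdcead
  Read 'a': push. Stack: ecdceada
  Read 'b': push. Stack: ecdceadab
  Read 'c': push. Stack: ecdceadabc
  Read 'd': push. Stack: ecdceadabcd
Final stack: "ecdceadabcd" (length 11)

11


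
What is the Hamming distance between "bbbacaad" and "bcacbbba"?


Comparing "bbbacaad" and "bcacbbba" position by position:
  Position 0: 'b' vs 'b' => same
  Position 1: 'b' vs 'c' => differ
  Position 2: 'b' vs 'a' => differ
  Position 3: 'a' vs 'c' => differ
  Position 4: 'c' vs 'b' => differ
  Position 5: 'a' vs 'b' => differ
  Position 6: 'a' vs 'b' => differ
  Position 7: 'd' vs 'a' => differ
Total differences (Hamming distance): 7

7


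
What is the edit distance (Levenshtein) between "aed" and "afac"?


Computing edit distance: "aed" -> "afac"
DP table:
           a    f    a    c
      0    1    2    3    4
  a   1    0    1    2    3
  e   2    1    1    2    3
  d   3    2    2    2    3
Edit distance = dp[3][4] = 3

3


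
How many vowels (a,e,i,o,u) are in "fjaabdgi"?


Input: fjaabdgi
Checking each character:
  'f' at position 0: consonant
  'j' at position 1: consonant
  'a' at position 2: vowel (running total: 1)
  'a' at position 3: vowel (running total: 2)
  'b' at position 4: consonant
  'd' at position 5: consonant
  'g' at position 6: consonant
  'i' at position 7: vowel (running total: 3)
Total vowels: 3

3


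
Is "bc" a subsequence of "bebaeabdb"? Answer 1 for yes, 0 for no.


Check if "bc" is a subsequence of "bebaeabdb"
Greedy scan:
  Position 0 ('b'): matches sub[0] = 'b'
  Position 1 ('e'): no match needed
  Position 2 ('b'): no match needed
  Position 3 ('a'): no match needed
  Position 4 ('e'): no match needed
  Position 5 ('a'): no match needed
  Position 6 ('b'): no match needed
  Position 7 ('d'): no match needed
  Position 8 ('b'): no match needed
Only matched 1/2 characters => not a subsequence

0


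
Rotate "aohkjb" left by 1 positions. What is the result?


Input: "aohkjb", rotate left by 1
First 1 characters: "a"
Remaining characters: "ohkjb"
Concatenate remaining + first: "ohkjb" + "a" = "ohkjba"

ohkjba


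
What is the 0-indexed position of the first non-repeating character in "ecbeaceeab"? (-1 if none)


Input: ecbeaceeab
Character frequencies:
  'a': 2
  'b': 2
  'c': 2
  'e': 4
Scanning left to right for freq == 1:
  Position 0 ('e'): freq=4, skip
  Position 1 ('c'): freq=2, skip
  Position 2 ('b'): freq=2, skip
  Position 3 ('e'): freq=4, skip
  Position 4 ('a'): freq=2, skip
  Position 5 ('c'): freq=2, skip
  Position 6 ('e'): freq=4, skip
  Position 7 ('e'): freq=4, skip
  Position 8 ('a'): freq=2, skip
  Position 9 ('b'): freq=2, skip
  No unique character found => answer = -1

-1


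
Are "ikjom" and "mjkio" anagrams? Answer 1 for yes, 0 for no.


Strings: "ikjom", "mjkio"
Sorted first:  ijkmo
Sorted second: ijkmo
Sorted forms match => anagrams

1


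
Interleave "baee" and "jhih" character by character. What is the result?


Interleaving "baee" and "jhih":
  Position 0: 'b' from first, 'j' from second => "bj"
  Position 1: 'a' from first, 'h' from second => "ah"
  Position 2: 'e' from first, 'i' from second => "ei"
  Position 3: 'e' from first, 'h' from second => "eh"
Result: bjaheieh

bjaheieh


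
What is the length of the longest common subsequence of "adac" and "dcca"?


LCS of "adac" and "dcca"
DP table:
           d    c    c    a
      0    0    0    0    0
  a   0    0    0    0    1
  d   0    1    1    1    1
  a   0    1    1    1    2
  c   0    1    2    2    2
LCS length = dp[4][4] = 2

2


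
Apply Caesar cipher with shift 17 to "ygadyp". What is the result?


Caesar cipher: shift "ygadyp" by 17
  'y' (pos 24) + 17 = pos 15 = 'p'
  'g' (pos 6) + 17 = pos 23 = 'x'
  'a' (pos 0) + 17 = pos 17 = 'r'
  'd' (pos 3) + 17 = pos 20 = 'u'
  'y' (pos 24) + 17 = pos 15 = 'p'
  'p' (pos 15) + 17 = pos 6 = 'g'
Result: pxrupg

pxrupg


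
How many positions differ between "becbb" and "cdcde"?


Comparing "becbb" and "cdcde" position by position:
  Position 0: 'b' vs 'c' => DIFFER
  Position 1: 'e' vs 'd' => DIFFER
  Position 2: 'c' vs 'c' => same
  Position 3: 'b' vs 'd' => DIFFER
  Position 4: 'b' vs 'e' => DIFFER
Positions that differ: 4

4


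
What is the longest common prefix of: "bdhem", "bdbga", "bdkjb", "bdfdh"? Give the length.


Words: bdhem, bdbga, bdkjb, bdfdh
  Position 0: all 'b' => match
  Position 1: all 'd' => match
  Position 2: ('h', 'b', 'k', 'f') => mismatch, stop
LCP = "bd" (length 2)

2


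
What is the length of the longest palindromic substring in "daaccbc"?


Input: "daaccbc"
Checking substrings for palindromes:
  [4:7] "cbc" (len 3) => palindrome
  [1:3] "aa" (len 2) => palindrome
  [3:5] "cc" (len 2) => palindrome
Longest palindromic substring: "cbc" with length 3

3


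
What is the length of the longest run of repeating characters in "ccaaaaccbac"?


Input: "ccaaaaccbac"
Scanning for longest run:
  Position 1 ('c'): continues run of 'c', length=2
  Position 2 ('a'): new char, reset run to 1
  Position 3 ('a'): continues run of 'a', length=2
  Position 4 ('a'): continues run of 'a', length=3
  Position 5 ('a'): continues run of 'a', length=4
  Position 6 ('c'): new char, reset run to 1
  Position 7 ('c'): continues run of 'c', length=2
  Position 8 ('b'): new char, reset run to 1
  Position 9 ('a'): new char, reset run to 1
  Position 10 ('c'): new char, reset run to 1
Longest run: 'a' with length 4

4


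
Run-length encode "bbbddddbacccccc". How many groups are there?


Input: bbbddddbacccccc
Scanning for consecutive runs:
  Group 1: 'b' x 3 (positions 0-2)
  Group 2: 'd' x 4 (positions 3-6)
  Group 3: 'b' x 1 (positions 7-7)
  Group 4: 'a' x 1 (positions 8-8)
  Group 5: 'c' x 6 (positions 9-14)
Total groups: 5

5


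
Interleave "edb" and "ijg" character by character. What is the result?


Interleaving "edb" and "ijg":
  Position 0: 'e' from first, 'i' from second => "ei"
  Position 1: 'd' from first, 'j' from second => "dj"
  Position 2: 'b' from first, 'g' from second => "bg"
Result: eidjbg

eidjbg


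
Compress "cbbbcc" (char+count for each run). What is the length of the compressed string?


Input: cbbbcc
Runs:
  'c' x 1 => "c1"
  'b' x 3 => "b3"
  'c' x 2 => "c2"
Compressed: "c1b3c2"
Compressed length: 6

6


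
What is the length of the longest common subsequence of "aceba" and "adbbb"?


LCS of "aceba" and "adbbb"
DP table:
           a    d    b    b    b
      0    0    0    0    0    0
  a   0    1    1    1    1    1
  c   0    1    1    1    1    1
  e   0    1    1    1    1    1
  b   0    1    1    2    2    2
  a   0    1    1    2    2    2
LCS length = dp[5][5] = 2

2


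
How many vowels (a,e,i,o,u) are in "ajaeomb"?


Input: ajaeomb
Checking each character:
  'a' at position 0: vowel (running total: 1)
  'j' at position 1: consonant
  'a' at position 2: vowel (running total: 2)
  'e' at position 3: vowel (running total: 3)
  'o' at position 4: vowel (running total: 4)
  'm' at position 5: consonant
  'b' at position 6: consonant
Total vowels: 4

4


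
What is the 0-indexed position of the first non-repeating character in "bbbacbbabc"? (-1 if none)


Input: bbbacbbabc
Character frequencies:
  'a': 2
  'b': 6
  'c': 2
Scanning left to right for freq == 1:
  Position 0 ('b'): freq=6, skip
  Position 1 ('b'): freq=6, skip
  Position 2 ('b'): freq=6, skip
  Position 3 ('a'): freq=2, skip
  Position 4 ('c'): freq=2, skip
  Position 5 ('b'): freq=6, skip
  Position 6 ('b'): freq=6, skip
  Position 7 ('a'): freq=2, skip
  Position 8 ('b'): freq=6, skip
  Position 9 ('c'): freq=2, skip
  No unique character found => answer = -1

-1


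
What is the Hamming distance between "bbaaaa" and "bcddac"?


Comparing "bbaaaa" and "bcddac" position by position:
  Position 0: 'b' vs 'b' => same
  Position 1: 'b' vs 'c' => differ
  Position 2: 'a' vs 'd' => differ
  Position 3: 'a' vs 'd' => differ
  Position 4: 'a' vs 'a' => same
  Position 5: 'a' vs 'c' => differ
Total differences (Hamming distance): 4

4


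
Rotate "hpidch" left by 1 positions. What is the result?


Input: "hpidch", rotate left by 1
First 1 characters: "h"
Remaining characters: "pidch"
Concatenate remaining + first: "pidch" + "h" = "pidchh"

pidchh


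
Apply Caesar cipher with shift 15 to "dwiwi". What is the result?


Caesar cipher: shift "dwiwi" by 15
  'd' (pos 3) + 15 = pos 18 = 's'
  'w' (pos 22) + 15 = pos 11 = 'l'
  'i' (pos 8) + 15 = pos 23 = 'x'
  'w' (pos 22) + 15 = pos 11 = 'l'
  'i' (pos 8) + 15 = pos 23 = 'x'
Result: slxlx

slxlx


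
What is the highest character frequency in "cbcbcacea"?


Input: cbcbcacea
Character counts:
  'a': 2
  'b': 2
  'c': 4
  'e': 1
Maximum frequency: 4

4


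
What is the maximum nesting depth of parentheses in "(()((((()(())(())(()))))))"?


Input: "(()((((()(())(())(()))))))"
Tracking depth:
  Position 0 '(': depth becomes 1
  Position 1 '(': depth becomes 2
  Position 2 ')': depth becomes 1
  Position 3 '(': depth becomes 2
  Position 4 '(': depth becomes 3
  Position 5 '(': depth becomes 4
  Position 6 '(': depth becomes 5
  Position 7 '(': depth becomes 6
  Position 8 ')': depth becomes 5
  Position 9 '(': depth becomes 6
  Position 10 '(': depth becomes 7
  Position 11 ')': depth becomes 6
  Position 12 ')': depth becomes 5
  Position 13 '(': depth becomes 6
  Position 14 '(': depth becomes 7
  Position 15 ')': depth becomes 6
  Position 16 ')': depth becomes 5
  Position 17 '(': depth becomes 6
  Position 18 '(': depth becomes 7
  Position 19 ')': depth becomes 6
  Position 20 ')': depth becomes 5
  Position 21 ')': depth becomes 4
  Position 22 ')': depth becomes 3
  Position 23 ')': depth becomes 2
  Position 24 ')': depth becomes 1
  Position 25 ')': depth becomes 0
Maximum depth reached: 7

7


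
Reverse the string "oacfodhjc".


Input: oacfodhjc
Reading characters right to left:
  Position 8: 'c'
  Position 7: 'j'
  Position 6: 'h'
  Position 5: 'd'
  Position 4: 'o'
  Position 3: 'f'
  Position 2: 'c'
  Position 1: 'a'
  Position 0: 'o'
Reversed: cjhdofcao

cjhdofcao


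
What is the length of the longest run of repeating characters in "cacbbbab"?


Input: "cacbbbab"
Scanning for longest run:
  Position 1 ('a'): new char, reset run to 1
  Position 2 ('c'): new char, reset run to 1
  Position 3 ('b'): new char, reset run to 1
  Position 4 ('b'): continues run of 'b', length=2
  Position 5 ('b'): continues run of 'b', length=3
  Position 6 ('a'): new char, reset run to 1
  Position 7 ('b'): new char, reset run to 1
Longest run: 'b' with length 3

3


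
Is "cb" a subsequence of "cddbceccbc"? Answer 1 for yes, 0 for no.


Check if "cb" is a subsequence of "cddbceccbc"
Greedy scan:
  Position 0 ('c'): matches sub[0] = 'c'
  Position 1 ('d'): no match needed
  Position 2 ('d'): no match needed
  Position 3 ('b'): matches sub[1] = 'b'
  Position 4 ('c'): no match needed
  Position 5 ('e'): no match needed
  Position 6 ('c'): no match needed
  Position 7 ('c'): no match needed
  Position 8 ('b'): no match needed
  Position 9 ('c'): no match needed
All 2 characters matched => is a subsequence

1


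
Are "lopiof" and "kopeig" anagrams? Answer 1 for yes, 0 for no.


Strings: "lopiof", "kopeig"
Sorted first:  filoop
Sorted second: egikop
Differ at position 0: 'f' vs 'e' => not anagrams

0


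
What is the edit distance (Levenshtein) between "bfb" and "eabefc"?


Computing edit distance: "bfb" -> "eabefc"
DP table:
           e    a    b    e    f    c
      0    1    2    3    4    5    6
  b   1    1    2    2    3    4    5
  f   2    2    2    3    3    3    4
  b   3    3    3    2    3    4    4
Edit distance = dp[3][6] = 4

4


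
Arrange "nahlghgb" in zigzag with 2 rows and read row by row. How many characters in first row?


Zigzag "nahlghgb" into 2 rows:
Placing characters:
  'n' => row 0
  'a' => row 1
  'h' => row 0
  'l' => row 1
  'g' => row 0
  'h' => row 1
  'g' => row 0
  'b' => row 1
Rows:
  Row 0: "nhgg"
  Row 1: "alhb"
First row length: 4

4


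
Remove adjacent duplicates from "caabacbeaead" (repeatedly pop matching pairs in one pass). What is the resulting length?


Input: caabacbeaead
Stack-based adjacent duplicate removal:
  Read 'c': push. Stack: c
  Read 'a': push. Stack: ca
  Read 'a': matches stack top 'a' => pop. Stack: c
  Read 'b': push. Stack: cb
  Read 'a': push. Stack: cba
  Read 'c': push. Stack: cbac
  Read 'b': push. Stack: cbacb
  Read 'e': push. Stack: cbacbe
  Read 'a': push. Stack: cbacbea
  Read 'e': push. Stack: cbacbeae
  Read 'a': push. Stack: cbacbeaea
  Read 'd': push. Stack: cbacbeaead
Final stack: "cbacbeaead" (length 10)

10


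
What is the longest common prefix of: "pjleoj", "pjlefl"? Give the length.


Words: pjleoj, pjlefl
  Position 0: all 'p' => match
  Position 1: all 'j' => match
  Position 2: all 'l' => match
  Position 3: all 'e' => match
  Position 4: ('o', 'f') => mismatch, stop
LCP = "pjle" (length 4)

4


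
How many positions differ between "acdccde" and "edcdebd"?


Comparing "acdccde" and "edcdebd" position by position:
  Position 0: 'a' vs 'e' => DIFFER
  Position 1: 'c' vs 'd' => DIFFER
  Position 2: 'd' vs 'c' => DIFFER
  Position 3: 'c' vs 'd' => DIFFER
  Position 4: 'c' vs 'e' => DIFFER
  Position 5: 'd' vs 'b' => DIFFER
  Position 6: 'e' vs 'd' => DIFFER
Positions that differ: 7

7


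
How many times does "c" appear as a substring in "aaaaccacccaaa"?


Searching for "c" in "aaaaccacccaaa"
Scanning each position:
  Position 0: "a" => no
  Position 1: "a" => no
  Position 2: "a" => no
  Position 3: "a" => no
  Position 4: "c" => MATCH
  Position 5: "c" => MATCH
  Position 6: "a" => no
  Position 7: "c" => MATCH
  Position 8: "c" => MATCH
  Position 9: "c" => MATCH
  Position 10: "a" => no
  Position 11: "a" => no
  Position 12: "a" => no
Total occurrences: 5

5


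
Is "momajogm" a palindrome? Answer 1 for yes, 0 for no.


Input: momajogm
Reversed: mgojamom
  Compare pos 0 ('m') with pos 7 ('m'): match
  Compare pos 1 ('o') with pos 6 ('g'): MISMATCH
  Compare pos 2 ('m') with pos 5 ('o'): MISMATCH
  Compare pos 3 ('a') with pos 4 ('j'): MISMATCH
Result: not a palindrome

0


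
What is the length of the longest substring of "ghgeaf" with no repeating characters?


Input: "ghgeaf"
Sliding window (track last position of each char):
  Position 0 ('g'): window [0,0] length 1 -- new best
  Position 1 ('h'): window [0,1] length 2 -- new best
  Position 2 ('g'): repeat (last at 0), move window start to 1
  Position 2 ('g'): window [1,2] length 2
  Position 3 ('e'): window [1,3] length 3 -- new best
  Position 4 ('a'): window [1,4] length 4 -- new best
  Position 5 ('f'): window [1,5] length 5 -- new best
Longest substring with no repeats: "hgeaf" with length 5

5


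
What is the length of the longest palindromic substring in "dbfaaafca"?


Input: "dbfaaafca"
Checking substrings for palindromes:
  [2:7] "faaaf" (len 5) => palindrome
  [3:6] "aaa" (len 3) => palindrome
  [3:5] "aa" (len 2) => palindrome
  [4:6] "aa" (len 2) => palindrome
Longest palindromic substring: "faaaf" with length 5

5


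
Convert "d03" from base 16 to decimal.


Input: "d03" in base 16
Positional expansion:
  Digit 'd' (value 13) x 16^2 = 3328
  Digit '0' (value 0) x 16^1 = 0
  Digit '3' (value 3) x 16^0 = 3
Sum = 3331

3331


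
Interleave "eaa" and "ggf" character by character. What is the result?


Interleaving "eaa" and "ggf":
  Position 0: 'e' from first, 'g' from second => "eg"
  Position 1: 'a' from first, 'g' from second => "ag"
  Position 2: 'a' from first, 'f' from second => "af"
Result: egagaf

egagaf


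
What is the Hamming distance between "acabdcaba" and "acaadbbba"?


Comparing "acabdcaba" and "acaadbbba" position by position:
  Position 0: 'a' vs 'a' => same
  Position 1: 'c' vs 'c' => same
  Position 2: 'a' vs 'a' => same
  Position 3: 'b' vs 'a' => differ
  Position 4: 'd' vs 'd' => same
  Position 5: 'c' vs 'b' => differ
  Position 6: 'a' vs 'b' => differ
  Position 7: 'b' vs 'b' => same
  Position 8: 'a' vs 'a' => same
Total differences (Hamming distance): 3

3


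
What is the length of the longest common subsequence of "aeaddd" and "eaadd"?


LCS of "aeaddd" and "eaadd"
DP table:
           e    a    a    d    d
      0    0    0    0    0    0
  a   0    0    1    1    1    1
  e   0    1    1    1    1    1
  a   0    1    2    2    2    2
  d   0    1    2    2    3    3
  d   0    1    2    2    3    4
  d   0    1    2    2    3    4
LCS length = dp[6][5] = 4

4


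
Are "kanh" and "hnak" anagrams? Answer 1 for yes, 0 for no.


Strings: "kanh", "hnak"
Sorted first:  ahkn
Sorted second: ahkn
Sorted forms match => anagrams

1


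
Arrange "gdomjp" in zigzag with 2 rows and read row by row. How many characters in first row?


Zigzag "gdomjp" into 2 rows:
Placing characters:
  'g' => row 0
  'd' => row 1
  'o' => row 0
  'm' => row 1
  'j' => row 0
  'p' => row 1
Rows:
  Row 0: "goj"
  Row 1: "dmp"
First row length: 3

3


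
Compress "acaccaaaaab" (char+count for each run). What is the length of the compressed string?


Input: acaccaaaaab
Runs:
  'a' x 1 => "a1"
  'c' x 1 => "c1"
  'a' x 1 => "a1"
  'c' x 2 => "c2"
  'a' x 5 => "a5"
  'b' x 1 => "b1"
Compressed: "a1c1a1c2a5b1"
Compressed length: 12

12


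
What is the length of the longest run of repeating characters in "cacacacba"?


Input: "cacacacba"
Scanning for longest run:
  Position 1 ('a'): new char, reset run to 1
  Position 2 ('c'): new char, reset run to 1
  Position 3 ('a'): new char, reset run to 1
  Position 4 ('c'): new char, reset run to 1
  Position 5 ('a'): new char, reset run to 1
  Position 6 ('c'): new char, reset run to 1
  Position 7 ('b'): new char, reset run to 1
  Position 8 ('a'): new char, reset run to 1
Longest run: 'c' with length 1

1


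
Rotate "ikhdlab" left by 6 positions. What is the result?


Input: "ikhdlab", rotate left by 6
First 6 characters: "ikhdla"
Remaining characters: "b"
Concatenate remaining + first: "b" + "ikhdla" = "bikhdla"

bikhdla


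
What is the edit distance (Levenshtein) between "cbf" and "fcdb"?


Computing edit distance: "cbf" -> "fcdb"
DP table:
           f    c    d    b
      0    1    2    3    4
  c   1    1    1    2    3
  b   2    2    2    2    2
  f   3    2    3    3    3
Edit distance = dp[3][4] = 3

3


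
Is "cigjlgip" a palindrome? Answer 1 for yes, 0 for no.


Input: cigjlgip
Reversed: pigljgic
  Compare pos 0 ('c') with pos 7 ('p'): MISMATCH
  Compare pos 1 ('i') with pos 6 ('i'): match
  Compare pos 2 ('g') with pos 5 ('g'): match
  Compare pos 3 ('j') with pos 4 ('l'): MISMATCH
Result: not a palindrome

0


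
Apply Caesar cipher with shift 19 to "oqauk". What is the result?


Caesar cipher: shift "oqauk" by 19
  'o' (pos 14) + 19 = pos 7 = 'h'
  'q' (pos 16) + 19 = pos 9 = 'j'
  'a' (pos 0) + 19 = pos 19 = 't'
  'u' (pos 20) + 19 = pos 13 = 'n'
  'k' (pos 10) + 19 = pos 3 = 'd'
Result: hjtnd

hjtnd


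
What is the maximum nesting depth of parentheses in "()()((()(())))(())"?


Input: "()()((()(())))(())"
Tracking depth:
  Position 0 '(': depth becomes 1
  Position 1 ')': depth becomes 0
  Position 2 '(': depth becomes 1
  Position 3 ')': depth becomes 0
  Position 4 '(': depth becomes 1
  Position 5 '(': depth becomes 2
  Position 6 '(': depth becomes 3
  Position 7 ')': depth becomes 2
  Position 8 '(': depth becomes 3
  Position 9 '(': depth becomes 4
  Position 10 ')': depth becomes 3
  Position 11 ')': depth becomes 2
  Position 12 ')': depth becomes 1
  Position 13 ')': depth becomes 0
  Position 14 '(': depth becomes 1
  Position 15 '(': depth becomes 2
  Position 16 ')': depth becomes 1
  Position 17 ')': depth becomes 0
Maximum depth reached: 4

4


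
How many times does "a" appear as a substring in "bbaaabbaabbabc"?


Searching for "a" in "bbaaabbaabbabc"
Scanning each position:
  Position 0: "b" => no
  Position 1: "b" => no
  Position 2: "a" => MATCH
  Position 3: "a" => MATCH
  Position 4: "a" => MATCH
  Position 5: "b" => no
  Position 6: "b" => no
  Position 7: "a" => MATCH
  Position 8: "a" => MATCH
  Position 9: "b" => no
  Position 10: "b" => no
  Position 11: "a" => MATCH
  Position 12: "b" => no
  Position 13: "c" => no
Total occurrences: 6

6


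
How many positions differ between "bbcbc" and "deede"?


Comparing "bbcbc" and "deede" position by position:
  Position 0: 'b' vs 'd' => DIFFER
  Position 1: 'b' vs 'e' => DIFFER
  Position 2: 'c' vs 'e' => DIFFER
  Position 3: 'b' vs 'd' => DIFFER
  Position 4: 'c' vs 'e' => DIFFER
Positions that differ: 5

5


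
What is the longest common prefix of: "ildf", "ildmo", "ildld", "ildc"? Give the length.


Words: ildf, ildmo, ildld, ildc
  Position 0: all 'i' => match
  Position 1: all 'l' => match
  Position 2: all 'd' => match
  Position 3: ('f', 'm', 'l', 'c') => mismatch, stop
LCP = "ild" (length 3)

3


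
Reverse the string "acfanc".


Input: acfanc
Reading characters right to left:
  Position 5: 'c'
  Position 4: 'n'
  Position 3: 'a'
  Position 2: 'f'
  Position 1: 'c'
  Position 0: 'a'
Reversed: cnafca

cnafca


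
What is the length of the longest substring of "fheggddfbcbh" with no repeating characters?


Input: "fheggddfbcbh"
Sliding window (track last position of each char):
  Position 0 ('f'): window [0,0] length 1 -- new best
  Position 1 ('h'): window [0,1] length 2 -- new best
  Position 2 ('e'): window [0,2] length 3 -- new best
  Position 3 ('g'): window [0,3] length 4 -- new best
  Position 4 ('g'): repeat (last at 3), move window start to 4
  Position 4 ('g'): window [4,4] length 1
  Position 5 ('d'): window [4,5] length 2
  Position 6 ('d'): repeat (last at 5), move window start to 6
  Position 6 ('d'): window [6,6] length 1
  Position 7 ('f'): window [6,7] length 2
  Position 8 ('b'): window [6,8] length 3
  Position 9 ('c'): window [6,9] length 4
  Position 10 ('b'): repeat (last at 8), move window start to 9
  Position 10 ('b'): window [9,10] length 2
  Position 11 ('h'): window [9,11] length 3
Longest substring with no repeats: "fheg" with length 4

4


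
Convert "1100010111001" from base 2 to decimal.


Input: "1100010111001" in base 2
Positional expansion:
  Digit '1' (value 1) x 2^12 = 4096
  Digit '1' (value 1) x 2^11 = 2048
  Digit '0' (value 0) x 2^10 = 0
  Digit '0' (value 0) x 2^9 = 0
  Digit '0' (value 0) x 2^8 = 0
  Digit '1' (value 1) x 2^7 = 128
  Digit '0' (value 0) x 2^6 = 0
  Digit '1' (value 1) x 2^5 = 32
  Digit '1' (value 1) x 2^4 = 16
  Digit '1' (value 1) x 2^3 = 8
  Digit '0' (value 0) x 2^2 = 0
  Digit '0' (value 0) x 2^1 = 0
  Digit '1' (value 1) x 2^0 = 1
Sum = 6329

6329


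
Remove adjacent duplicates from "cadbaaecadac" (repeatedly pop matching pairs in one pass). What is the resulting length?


Input: cadbaaecadac
Stack-based adjacent duplicate removal:
  Read 'c': push. Stack: c
  Read 'a': push. Stack: ca
  Read 'd': push. Stack: cad
  Read 'b': push. Stack: cadb
  Read 'a': push. Stack: cadba
  Read 'a': matches stack top 'a' => pop. Stack: cadb
  Read 'e': push. Stack: cadbe
  Read 'c': push. Stack: cadbec
  Read 'a': push. Stack: cadbeca
  Read 'd': push. Stack: cadbecad
  Read 'a': push. Stack: cadbecada
  Read 'c': push. Stack: cadbecadac
Final stack: "cadbecadac" (length 10)

10


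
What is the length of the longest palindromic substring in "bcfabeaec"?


Input: "bcfabeaec"
Checking substrings for palindromes:
  [5:8] "eae" (len 3) => palindrome
Longest palindromic substring: "eae" with length 3

3


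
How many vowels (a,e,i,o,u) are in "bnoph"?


Input: bnoph
Checking each character:
  'b' at position 0: consonant
  'n' at position 1: consonant
  'o' at position 2: vowel (running total: 1)
  'p' at position 3: consonant
  'h' at position 4: consonant
Total vowels: 1

1


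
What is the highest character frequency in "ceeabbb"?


Input: ceeabbb
Character counts:
  'a': 1
  'b': 3
  'c': 1
  'e': 2
Maximum frequency: 3

3


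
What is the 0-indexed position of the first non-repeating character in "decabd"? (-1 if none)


Input: decabd
Character frequencies:
  'a': 1
  'b': 1
  'c': 1
  'd': 2
  'e': 1
Scanning left to right for freq == 1:
  Position 0 ('d'): freq=2, skip
  Position 1 ('e'): unique! => answer = 1

1


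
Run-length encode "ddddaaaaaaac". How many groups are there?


Input: ddddaaaaaaac
Scanning for consecutive runs:
  Group 1: 'd' x 4 (positions 0-3)
  Group 2: 'a' x 7 (positions 4-10)
  Group 3: 'c' x 1 (positions 11-11)
Total groups: 3

3


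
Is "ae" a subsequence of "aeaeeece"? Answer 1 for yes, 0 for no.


Check if "ae" is a subsequence of "aeaeeece"
Greedy scan:
  Position 0 ('a'): matches sub[0] = 'a'
  Position 1 ('e'): matches sub[1] = 'e'
  Position 2 ('a'): no match needed
  Position 3 ('e'): no match needed
  Position 4 ('e'): no match needed
  Position 5 ('e'): no match needed
  Position 6 ('c'): no match needed
  Position 7 ('e'): no match needed
All 2 characters matched => is a subsequence

1


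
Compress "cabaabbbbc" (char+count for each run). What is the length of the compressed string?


Input: cabaabbbbc
Runs:
  'c' x 1 => "c1"
  'a' x 1 => "a1"
  'b' x 1 => "b1"
  'a' x 2 => "a2"
  'b' x 4 => "b4"
  'c' x 1 => "c1"
Compressed: "c1a1b1a2b4c1"
Compressed length: 12

12


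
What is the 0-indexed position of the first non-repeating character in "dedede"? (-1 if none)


Input: dedede
Character frequencies:
  'd': 3
  'e': 3
Scanning left to right for freq == 1:
  Position 0 ('d'): freq=3, skip
  Position 1 ('e'): freq=3, skip
  Position 2 ('d'): freq=3, skip
  Position 3 ('e'): freq=3, skip
  Position 4 ('d'): freq=3, skip
  Position 5 ('e'): freq=3, skip
  No unique character found => answer = -1

-1


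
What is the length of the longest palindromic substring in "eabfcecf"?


Input: "eabfcecf"
Checking substrings for palindromes:
  [3:8] "fcecf" (len 5) => palindrome
  [4:7] "cec" (len 3) => palindrome
Longest palindromic substring: "fcecf" with length 5

5


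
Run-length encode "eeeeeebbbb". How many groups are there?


Input: eeeeeebbbb
Scanning for consecutive runs:
  Group 1: 'e' x 6 (positions 0-5)
  Group 2: 'b' x 4 (positions 6-9)
Total groups: 2

2
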